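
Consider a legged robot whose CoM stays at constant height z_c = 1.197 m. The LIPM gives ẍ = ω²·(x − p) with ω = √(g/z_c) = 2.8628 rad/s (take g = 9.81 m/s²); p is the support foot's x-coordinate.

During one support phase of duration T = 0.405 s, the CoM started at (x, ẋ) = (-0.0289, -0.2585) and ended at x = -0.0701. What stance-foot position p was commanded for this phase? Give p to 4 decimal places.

p = -0.1469

ωT = 2.8628·0.405 = 1.159434; cosh(ωT) = 1.750896, sinh(ωT) = 1.437232
x(T) = p + (x₀−p)·cosh(ωT) + (ẋ₀/ω)·sinh(ωT) ⇒ p·(1 − cosh) = x(T) − x₀·cosh − (ẋ₀/ω)·sinh
numerator   = -0.0701 − (-0.0289)·1.750896 − (-0.2585/2.8628)·1.437232 = 0.110278
denominator = 1 − 1.750896 = -0.750896
p = 0.110278 / -0.750896 = -0.1469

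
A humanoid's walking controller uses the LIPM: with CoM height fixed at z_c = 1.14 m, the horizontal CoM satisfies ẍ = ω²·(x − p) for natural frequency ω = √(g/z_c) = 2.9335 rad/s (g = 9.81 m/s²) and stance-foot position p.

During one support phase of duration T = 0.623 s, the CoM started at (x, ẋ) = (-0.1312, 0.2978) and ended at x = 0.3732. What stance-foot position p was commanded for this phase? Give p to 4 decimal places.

p = -0.2211

ωT = 2.9335·0.623 = 1.827570; cosh(ωT) = 3.189782, sinh(ωT) = 3.028978
x(T) = p + (x₀−p)·cosh(ωT) + (ẋ₀/ω)·sinh(ωT) ⇒ p·(1 − cosh) = x(T) − x₀·cosh − (ẋ₀/ω)·sinh
numerator   = 0.3732 − (-0.1312)·3.189782 − (0.2978/2.9335)·3.028978 = 0.484207
denominator = 1 − 3.189782 = -2.189782
p = 0.484207 / -2.189782 = -0.2211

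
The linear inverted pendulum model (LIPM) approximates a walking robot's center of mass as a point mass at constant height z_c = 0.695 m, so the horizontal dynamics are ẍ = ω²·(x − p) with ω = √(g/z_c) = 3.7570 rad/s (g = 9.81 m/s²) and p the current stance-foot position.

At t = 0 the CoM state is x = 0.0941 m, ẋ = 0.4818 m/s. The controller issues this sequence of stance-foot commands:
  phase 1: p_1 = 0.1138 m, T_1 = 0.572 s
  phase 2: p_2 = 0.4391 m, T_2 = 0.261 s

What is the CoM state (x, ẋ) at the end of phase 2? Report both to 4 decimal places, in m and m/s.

x = 1.1821, ẋ = 3.2741

phase 1: p=0.1138, T=0.572, ωT=2.149004, cosh=4.346456, sinh=4.229856; start (x,ẋ)=(0.094100, 0.481800) → end (x,ẋ)=(0.570614, 1.781059)
phase 2: p=0.4391, T=0.261, ωT=0.980577, cosh=1.520544, sinh=1.145450; start (x,ẋ)=(0.570614, 1.781059) → end (x,ẋ)=(1.182090, 3.274144)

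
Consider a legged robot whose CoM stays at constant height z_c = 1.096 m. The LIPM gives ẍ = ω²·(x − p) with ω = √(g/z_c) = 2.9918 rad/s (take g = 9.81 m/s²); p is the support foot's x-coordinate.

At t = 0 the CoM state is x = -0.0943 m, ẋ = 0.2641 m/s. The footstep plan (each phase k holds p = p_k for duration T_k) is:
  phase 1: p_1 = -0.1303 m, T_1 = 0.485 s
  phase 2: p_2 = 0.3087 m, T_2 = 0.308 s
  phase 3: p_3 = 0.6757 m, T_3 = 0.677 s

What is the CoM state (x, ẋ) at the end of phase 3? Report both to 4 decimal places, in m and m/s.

x = 0.1187, ẋ = -1.4507

phase 1: p=-0.1303, T=0.485, ωT=1.451023, cosh=2.250904, sinh=2.016574; start (x,ẋ)=(-0.094300, 0.264100) → end (x,ẋ)=(0.128745, 0.811658)
phase 2: p=0.3087, T=0.308, ωT=0.921474, cosh=1.455462, sinh=1.057530; start (x,ẋ)=(0.128745, 0.811658) → end (x,ẋ)=(0.333684, 0.611975)
phase 3: p=0.6757, T=0.677, ωT=2.025449, cosh=3.855722, sinh=3.723788; start (x,ẋ)=(0.333684, 0.611975) → end (x,ẋ)=(0.118685, -1.450737)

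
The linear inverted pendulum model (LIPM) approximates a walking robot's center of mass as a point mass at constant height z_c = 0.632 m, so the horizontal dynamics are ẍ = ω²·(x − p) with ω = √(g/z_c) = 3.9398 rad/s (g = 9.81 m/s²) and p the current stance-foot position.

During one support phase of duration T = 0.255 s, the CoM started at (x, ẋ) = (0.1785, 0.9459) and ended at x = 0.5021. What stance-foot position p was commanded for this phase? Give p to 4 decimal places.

p = 0.1061

ωT = 3.9398·0.255 = 1.004649; cosh(ωT) = 1.548561, sinh(ωT) = 1.182388
x(T) = p + (x₀−p)·cosh(ωT) + (ẋ₀/ω)·sinh(ωT) ⇒ p·(1 − cosh) = x(T) − x₀·cosh − (ẋ₀/ω)·sinh
numerator   = 0.5021 − (0.1785)·1.548561 − (0.9459/3.9398)·1.182388 = -0.058196
denominator = 1 − 1.548561 = -0.548561
p = -0.058196 / -0.548561 = 0.1061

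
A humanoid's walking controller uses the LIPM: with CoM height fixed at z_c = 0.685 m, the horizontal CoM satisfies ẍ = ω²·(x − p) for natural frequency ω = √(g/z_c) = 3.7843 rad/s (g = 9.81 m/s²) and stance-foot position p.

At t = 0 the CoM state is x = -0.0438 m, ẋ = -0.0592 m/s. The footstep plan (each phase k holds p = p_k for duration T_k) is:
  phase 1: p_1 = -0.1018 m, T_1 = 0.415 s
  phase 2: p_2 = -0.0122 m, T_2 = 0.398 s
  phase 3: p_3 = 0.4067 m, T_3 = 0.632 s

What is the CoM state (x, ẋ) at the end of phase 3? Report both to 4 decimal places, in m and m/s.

x = 0.9092, ẋ = 2.0523

phase 1: p=-0.1018, T=0.415, ωT=1.570484, cosh=2.508461, sinh=2.300517; start (x,ẋ)=(-0.043800, -0.059200) → end (x,ẋ)=(0.007702, 0.356438)
phase 2: p=-0.0122, T=0.398, ωT=1.506151, cosh=2.365552, sinh=2.143790; start (x,ẋ)=(0.007702, 0.356438) → end (x,ẋ)=(0.236801, 1.004636)
phase 3: p=0.4067, T=0.632, ωT=2.391678, cosh=5.511647, sinh=5.420171; start (x,ẋ)=(0.236801, 1.004636) → end (x,ẋ)=(0.909195, 2.052307)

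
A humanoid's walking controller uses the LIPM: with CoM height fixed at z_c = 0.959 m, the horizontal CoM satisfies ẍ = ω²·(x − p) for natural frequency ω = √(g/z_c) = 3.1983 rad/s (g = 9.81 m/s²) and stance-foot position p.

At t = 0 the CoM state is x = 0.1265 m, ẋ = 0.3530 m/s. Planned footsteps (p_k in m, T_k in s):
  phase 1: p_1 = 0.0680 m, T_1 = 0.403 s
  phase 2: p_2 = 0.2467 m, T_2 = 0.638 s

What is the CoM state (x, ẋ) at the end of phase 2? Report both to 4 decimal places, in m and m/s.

x = 1.9043, ẋ = 5.3817

phase 1: p=0.0680, T=0.403, ωT=1.288915, cosh=1.952208, sinh=1.676639; start (x,ẋ)=(0.126500, 0.353000) → end (x,ẋ)=(0.367257, 1.002829)
phase 2: p=0.2467, T=0.638, ωT=2.040515, cosh=3.912268, sinh=3.782306; start (x,ẋ)=(0.367257, 1.002829) → end (x,ẋ)=(1.904295, 5.381706)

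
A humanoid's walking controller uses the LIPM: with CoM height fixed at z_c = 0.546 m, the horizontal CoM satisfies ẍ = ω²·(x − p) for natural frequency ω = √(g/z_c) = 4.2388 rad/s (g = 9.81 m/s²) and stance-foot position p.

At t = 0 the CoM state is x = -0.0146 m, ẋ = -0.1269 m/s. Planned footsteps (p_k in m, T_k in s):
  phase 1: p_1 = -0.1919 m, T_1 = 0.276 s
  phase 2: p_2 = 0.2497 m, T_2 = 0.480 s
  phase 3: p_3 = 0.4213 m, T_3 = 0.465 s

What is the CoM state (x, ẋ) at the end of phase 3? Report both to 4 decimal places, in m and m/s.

x = 0.7003, ẋ = 1.3132

phase 1: p=-0.1919, T=0.276, ωT=1.169909, cosh=1.766047, sinh=1.455652; start (x,ẋ)=(-0.014600, -0.126900) → end (x,ẋ)=(0.077641, 0.869868)
phase 2: p=0.2497, T=0.480, ωT=2.034624, cosh=3.890053, sinh=3.759323; start (x,ẋ)=(0.077641, 0.869868) → end (x,ẋ)=(0.351854, 0.642073)
phase 3: p=0.4213, T=0.465, ωT=1.971042, cosh=3.658732, sinh=3.519420; start (x,ẋ)=(0.351854, 0.642073) → end (x,ẋ)=(0.700322, 1.313174)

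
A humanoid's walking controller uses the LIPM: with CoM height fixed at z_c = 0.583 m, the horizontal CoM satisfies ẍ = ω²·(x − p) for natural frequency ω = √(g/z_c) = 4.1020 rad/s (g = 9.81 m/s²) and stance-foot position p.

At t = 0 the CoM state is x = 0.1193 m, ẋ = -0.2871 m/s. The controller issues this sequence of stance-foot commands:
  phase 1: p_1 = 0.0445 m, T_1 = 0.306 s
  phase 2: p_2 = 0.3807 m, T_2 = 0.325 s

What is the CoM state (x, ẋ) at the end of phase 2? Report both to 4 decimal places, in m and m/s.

x = -0.2638, ẋ = -2.3247

phase 1: p=0.0445, T=0.306, ωT=1.255212, cosh=1.896799, sinh=1.611783; start (x,ẋ)=(0.119300, -0.287100) → end (x,ẋ)=(0.073571, -0.050028)
phase 2: p=0.3807, T=0.325, ωT=1.333150, cosh=2.028309, sinh=1.764663; start (x,ẋ)=(0.073571, -0.050028) → end (x,ẋ)=(-0.263774, -2.324669)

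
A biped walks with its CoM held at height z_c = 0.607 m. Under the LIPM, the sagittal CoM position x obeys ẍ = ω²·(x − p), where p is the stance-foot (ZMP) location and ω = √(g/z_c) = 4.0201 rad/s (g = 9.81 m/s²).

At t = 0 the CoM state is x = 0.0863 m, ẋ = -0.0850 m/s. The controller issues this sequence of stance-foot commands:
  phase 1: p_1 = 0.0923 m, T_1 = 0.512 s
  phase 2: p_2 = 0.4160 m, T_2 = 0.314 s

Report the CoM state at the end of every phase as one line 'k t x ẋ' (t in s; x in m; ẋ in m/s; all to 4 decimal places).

1 0.5120 -0.0130 -0.4312
2 0.8260 -0.5771 -3.6262

phase 1: p=0.0923, T=0.512, ωT=2.058291, cosh=3.980123, sinh=3.852451; start (x,ẋ)=(0.086300, -0.085000) → end (x,ẋ)=(-0.013036, -0.431234)
phase 2: p=0.4160, T=0.314, ωT=1.262311, cosh=1.908289, sinh=1.625290; start (x,ẋ)=(-0.013036, -0.431234) → end (x,ẋ)=(-0.577069, -3.626167)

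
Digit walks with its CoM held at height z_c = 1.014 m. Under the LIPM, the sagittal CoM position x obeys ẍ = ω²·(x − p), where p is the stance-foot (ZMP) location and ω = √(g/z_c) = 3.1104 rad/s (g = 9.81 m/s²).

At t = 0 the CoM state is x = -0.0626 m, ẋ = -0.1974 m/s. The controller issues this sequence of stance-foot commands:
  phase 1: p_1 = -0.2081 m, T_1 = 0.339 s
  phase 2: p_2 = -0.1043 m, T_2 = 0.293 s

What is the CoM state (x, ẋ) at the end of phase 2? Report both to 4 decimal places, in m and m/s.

phase 1: p=-0.2081, T=0.339, ωT=1.054426, cosh=1.609359, sinh=1.260967; start (x,ẋ)=(-0.062600, -0.197400) → end (x,ẋ)=(-0.053965, 0.252980)
phase 2: p=-0.1043, T=0.293, ωT=0.911347, cosh=1.444827, sinh=1.042845; start (x,ẋ)=(-0.053965, 0.252980) → end (x,ẋ)=(0.053244, 0.528782)

x = 0.0532, ẋ = 0.5288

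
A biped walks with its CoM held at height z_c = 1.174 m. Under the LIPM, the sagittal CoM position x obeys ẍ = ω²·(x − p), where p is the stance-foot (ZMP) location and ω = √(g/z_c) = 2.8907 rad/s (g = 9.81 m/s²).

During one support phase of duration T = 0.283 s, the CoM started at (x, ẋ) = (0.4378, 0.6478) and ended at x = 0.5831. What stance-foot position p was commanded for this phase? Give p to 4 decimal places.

p = 0.6051

ωT = 2.8907·0.283 = 0.818068; cosh(ωT) = 1.353701, sinh(ωT) = 0.912417
x(T) = p + (x₀−p)·cosh(ωT) + (ẋ₀/ω)·sinh(ωT) ⇒ p·(1 − cosh) = x(T) − x₀·cosh − (ẋ₀/ω)·sinh
numerator   = 0.5831 − (0.4378)·1.353701 − (0.6478/2.8907)·0.912417 = -0.214021
denominator = 1 − 1.353701 = -0.353701
p = -0.214021 / -0.353701 = 0.6051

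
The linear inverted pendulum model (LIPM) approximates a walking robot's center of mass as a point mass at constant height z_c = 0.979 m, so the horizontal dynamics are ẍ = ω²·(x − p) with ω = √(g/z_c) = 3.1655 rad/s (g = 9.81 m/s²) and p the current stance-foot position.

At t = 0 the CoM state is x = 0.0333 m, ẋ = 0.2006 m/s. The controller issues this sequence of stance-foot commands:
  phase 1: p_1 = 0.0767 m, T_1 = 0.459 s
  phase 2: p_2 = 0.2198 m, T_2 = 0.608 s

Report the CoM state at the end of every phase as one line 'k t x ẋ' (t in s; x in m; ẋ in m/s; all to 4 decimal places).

1 0.4590 0.1069 0.1747
2 1.0670 0.0098 -0.5871

phase 1: p=0.0767, T=0.459, ωT=1.452965, cosh=2.254824, sinh=2.020948; start (x,ẋ)=(0.033300, 0.200600) → end (x,ẋ)=(0.106910, 0.174674)
phase 2: p=0.2198, T=0.608, ωT=1.924624, cosh=3.499251, sinh=3.353320; start (x,ẋ)=(0.106910, 0.174674) → end (x,ẋ)=(0.009806, -0.587095)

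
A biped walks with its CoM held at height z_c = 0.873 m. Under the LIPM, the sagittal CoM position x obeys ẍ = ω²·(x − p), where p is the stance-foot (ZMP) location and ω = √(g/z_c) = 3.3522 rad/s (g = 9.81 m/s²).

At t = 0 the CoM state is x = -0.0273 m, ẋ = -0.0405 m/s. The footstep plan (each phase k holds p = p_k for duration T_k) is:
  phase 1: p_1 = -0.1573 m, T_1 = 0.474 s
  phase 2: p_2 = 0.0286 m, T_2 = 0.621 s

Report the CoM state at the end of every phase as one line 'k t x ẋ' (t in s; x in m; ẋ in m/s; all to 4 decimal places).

1 0.4740 0.1460 0.9196
2 1.0950 1.5893 5.2974

phase 1: p=-0.1573, T=0.474, ωT=1.588943, cosh=2.551354, sinh=2.347213; start (x,ẋ)=(-0.027300, -0.040500) → end (x,ẋ)=(0.146018, 0.919553)
phase 2: p=0.0286, T=0.621, ωT=2.081716, cosh=4.071467, sinh=3.946751; start (x,ẋ)=(0.146018, 0.919553) → end (x,ẋ)=(1.589309, 5.297403)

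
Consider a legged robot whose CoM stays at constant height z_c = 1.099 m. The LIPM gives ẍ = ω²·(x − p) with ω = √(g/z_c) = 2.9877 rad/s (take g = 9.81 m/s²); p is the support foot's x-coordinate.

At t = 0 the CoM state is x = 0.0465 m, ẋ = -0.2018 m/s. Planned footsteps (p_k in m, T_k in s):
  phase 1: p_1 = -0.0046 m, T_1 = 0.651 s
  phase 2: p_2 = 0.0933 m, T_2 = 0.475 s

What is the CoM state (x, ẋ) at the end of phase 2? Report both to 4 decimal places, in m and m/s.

phase 1: p=-0.0046, T=0.651, ωT=1.944993, cosh=3.568285, sinh=3.425296; start (x,ẋ)=(0.046500, -0.201800) → end (x,ẋ)=(-0.053617, -0.197135)
phase 2: p=0.0933, T=0.475, ωT=1.419157, cosh=2.187777, sinh=1.945859; start (x,ẋ)=(-0.053617, -0.197135) → end (x,ẋ)=(-0.356515, -1.285413)

x = -0.3565, ẋ = -1.2854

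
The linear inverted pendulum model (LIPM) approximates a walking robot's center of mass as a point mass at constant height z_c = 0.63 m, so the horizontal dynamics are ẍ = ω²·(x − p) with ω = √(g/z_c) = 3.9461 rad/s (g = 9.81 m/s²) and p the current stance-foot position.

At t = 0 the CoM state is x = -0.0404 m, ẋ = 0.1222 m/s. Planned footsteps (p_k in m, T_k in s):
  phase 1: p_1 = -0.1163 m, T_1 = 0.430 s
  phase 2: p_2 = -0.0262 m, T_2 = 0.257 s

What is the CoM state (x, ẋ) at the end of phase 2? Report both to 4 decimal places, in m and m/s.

phase 1: p=-0.1163, T=0.430, ωT=1.696823, cosh=2.819925, sinh=2.636660; start (x,ẋ)=(-0.040400, 0.122200) → end (x,ẋ)=(0.179382, 1.134298)
phase 2: p=-0.0262, T=0.257, ωT=1.014148, cosh=1.559862, sinh=1.197151; start (x,ẋ)=(0.179382, 1.134298) → end (x,ẋ)=(0.638599, 2.740536)

x = 0.6386, ẋ = 2.7405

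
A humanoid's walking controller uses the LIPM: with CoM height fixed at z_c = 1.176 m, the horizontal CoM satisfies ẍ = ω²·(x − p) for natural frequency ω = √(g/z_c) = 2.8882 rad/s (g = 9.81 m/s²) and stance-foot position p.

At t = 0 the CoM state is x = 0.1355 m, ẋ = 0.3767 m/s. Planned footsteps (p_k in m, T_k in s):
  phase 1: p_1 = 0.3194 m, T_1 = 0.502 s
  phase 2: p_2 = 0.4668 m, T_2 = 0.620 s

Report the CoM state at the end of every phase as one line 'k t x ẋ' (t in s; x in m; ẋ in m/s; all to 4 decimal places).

1 0.5020 0.1686 -0.2227
2 1.1220 -0.6764 -3.1953

phase 1: p=0.3194, T=0.502, ωT=1.449876, cosh=2.248593, sinh=2.013994; start (x,ẋ)=(0.135500, 0.376700) → end (x,ẋ)=(0.168563, -0.222668)
phase 2: p=0.4668, T=0.620, ωT=1.790684, cosh=3.080198, sinh=2.913352; start (x,ẋ)=(0.168563, -0.222668) → end (x,ẋ)=(-0.676435, -3.195326)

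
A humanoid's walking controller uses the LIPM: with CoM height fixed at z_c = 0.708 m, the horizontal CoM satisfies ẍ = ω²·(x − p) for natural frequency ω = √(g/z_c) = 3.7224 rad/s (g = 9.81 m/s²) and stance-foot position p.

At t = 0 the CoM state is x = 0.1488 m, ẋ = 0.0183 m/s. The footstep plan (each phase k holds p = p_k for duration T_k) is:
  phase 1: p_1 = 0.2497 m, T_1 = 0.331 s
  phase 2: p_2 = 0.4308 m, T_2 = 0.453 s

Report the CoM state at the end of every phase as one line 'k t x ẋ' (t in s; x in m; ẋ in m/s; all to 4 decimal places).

1 0.3310 0.0697 -0.5550
2 0.7840 -0.9661 -5.0537

phase 1: p=0.2497, T=0.331, ωT=1.232114, cosh=1.860073, sinh=1.568398; start (x,ẋ)=(0.148800, 0.018300) → end (x,ẋ)=(0.069729, -0.555035)
phase 2: p=0.4308, T=0.453, ωT=1.686247, cosh=2.792197, sinh=2.606984; start (x,ẋ)=(0.069729, -0.555035) → end (x,ẋ)=(-0.966100, -5.053685)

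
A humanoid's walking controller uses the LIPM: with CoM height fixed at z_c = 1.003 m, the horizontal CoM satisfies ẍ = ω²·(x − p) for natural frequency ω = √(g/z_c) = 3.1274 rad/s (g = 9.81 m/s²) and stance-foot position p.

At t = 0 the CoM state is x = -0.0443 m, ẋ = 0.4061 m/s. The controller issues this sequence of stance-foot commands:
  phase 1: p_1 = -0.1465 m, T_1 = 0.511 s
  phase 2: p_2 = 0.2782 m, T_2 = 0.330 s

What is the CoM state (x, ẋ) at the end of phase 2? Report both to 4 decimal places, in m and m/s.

x = 1.2155, ẋ = 3.4107

phase 1: p=-0.1465, T=0.511, ωT=1.598101, cosh=2.572959, sinh=2.370679; start (x,ẋ)=(-0.044300, 0.406100) → end (x,ẋ)=(0.424294, 1.802596)
phase 2: p=0.2782, T=0.330, ωT=1.032042, cosh=1.581535, sinh=1.225256; start (x,ẋ)=(0.424294, 1.802596) → end (x,ẋ)=(1.215476, 3.410682)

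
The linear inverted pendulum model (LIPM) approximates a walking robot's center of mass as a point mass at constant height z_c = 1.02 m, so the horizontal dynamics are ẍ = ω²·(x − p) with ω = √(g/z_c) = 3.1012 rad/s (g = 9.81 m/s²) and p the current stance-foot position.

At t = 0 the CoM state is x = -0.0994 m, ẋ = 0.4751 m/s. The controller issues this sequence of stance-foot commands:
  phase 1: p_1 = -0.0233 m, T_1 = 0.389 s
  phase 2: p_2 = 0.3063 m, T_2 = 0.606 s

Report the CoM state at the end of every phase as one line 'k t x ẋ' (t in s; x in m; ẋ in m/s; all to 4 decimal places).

1 0.3890 0.0712 0.5059
2 0.9950 0.0402 -0.6368

phase 1: p=-0.0233, T=0.389, ωT=1.206367, cosh=1.820303, sinh=1.521020; start (x,ẋ)=(-0.099400, 0.475100) → end (x,ẋ)=(0.071193, 0.505863)
phase 2: p=0.3063, T=0.606, ωT=1.879327, cosh=3.350895, sinh=3.198202; start (x,ẋ)=(0.071193, 0.505863) → end (x,ẋ)=(0.040168, -0.636756)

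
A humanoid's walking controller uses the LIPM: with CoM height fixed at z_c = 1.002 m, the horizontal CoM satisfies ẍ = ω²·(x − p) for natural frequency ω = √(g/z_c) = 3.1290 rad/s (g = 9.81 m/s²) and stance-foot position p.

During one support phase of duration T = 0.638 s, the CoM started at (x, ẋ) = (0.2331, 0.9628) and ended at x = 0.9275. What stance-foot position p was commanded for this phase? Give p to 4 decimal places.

p = 0.3849

ωT = 3.1290·0.638 = 1.996302; cosh(ωT) = 3.748809, sinh(ωT) = 3.612973
x(T) = p + (x₀−p)·cosh(ωT) + (ẋ₀/ω)·sinh(ωT) ⇒ p·(1 − cosh) = x(T) − x₀·cosh − (ẋ₀/ω)·sinh
numerator   = 0.9275 − (0.2331)·3.748809 − (0.9628/3.1290)·3.612973 = -1.058067
denominator = 1 − 3.748809 = -2.748809
p = -1.058067 / -2.748809 = 0.3849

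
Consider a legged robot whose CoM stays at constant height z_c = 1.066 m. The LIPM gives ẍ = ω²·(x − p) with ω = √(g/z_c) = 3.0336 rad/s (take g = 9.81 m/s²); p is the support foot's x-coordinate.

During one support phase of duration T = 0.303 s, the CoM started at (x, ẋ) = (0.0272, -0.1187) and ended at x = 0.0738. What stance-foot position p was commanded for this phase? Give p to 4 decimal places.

ωT = 3.0336·0.303 = 0.919181; cosh(ωT) = 1.453041, sinh(ωT) = 1.054195
x(T) = p + (x₀−p)·cosh(ωT) + (ẋ₀/ω)·sinh(ωT) ⇒ p·(1 − cosh) = x(T) − x₀·cosh − (ẋ₀/ω)·sinh
numerator   = 0.0738 − (0.0272)·1.453041 − (-0.1187/3.0336)·1.054195 = 0.075526
denominator = 1 − 1.453041 = -0.453041
p = 0.075526 / -0.453041 = -0.1667

p = -0.1667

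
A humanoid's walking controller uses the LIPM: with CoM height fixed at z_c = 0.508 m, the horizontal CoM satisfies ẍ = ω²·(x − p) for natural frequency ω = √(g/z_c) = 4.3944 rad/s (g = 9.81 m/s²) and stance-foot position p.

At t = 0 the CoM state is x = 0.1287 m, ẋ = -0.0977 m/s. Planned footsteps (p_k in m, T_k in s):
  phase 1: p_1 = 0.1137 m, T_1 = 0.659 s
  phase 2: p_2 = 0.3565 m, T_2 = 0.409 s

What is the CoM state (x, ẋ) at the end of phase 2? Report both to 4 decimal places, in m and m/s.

x = -0.7908, ẋ = -4.8665

phase 1: p=0.1137, T=0.659, ωT=2.895910, cosh=9.077603, sinh=9.022354; start (x,ẋ)=(0.128700, -0.097700) → end (x,ẋ)=(0.049271, -0.292164)
phase 2: p=0.3565, T=0.409, ωT=1.797310, cosh=3.099569, sinh=2.933825; start (x,ẋ)=(0.049271, -0.292164) → end (x,ẋ)=(-0.790833, -4.866496)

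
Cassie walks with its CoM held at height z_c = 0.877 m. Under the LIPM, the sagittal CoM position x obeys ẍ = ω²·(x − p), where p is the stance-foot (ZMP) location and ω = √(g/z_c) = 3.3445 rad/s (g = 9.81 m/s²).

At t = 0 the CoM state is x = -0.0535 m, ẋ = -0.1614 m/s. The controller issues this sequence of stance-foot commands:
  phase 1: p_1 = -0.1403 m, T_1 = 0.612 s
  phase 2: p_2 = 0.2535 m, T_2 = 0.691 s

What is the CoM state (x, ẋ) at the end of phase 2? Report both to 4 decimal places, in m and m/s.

phase 1: p=-0.1403, T=0.612, ωT=2.046834, cosh=3.936245, sinh=3.807102; start (x,ẋ)=(-0.053500, -0.161400) → end (x,ẋ)=(0.017642, 0.469902)
phase 2: p=0.2535, T=0.691, ωT=2.311049, cosh=5.092080, sinh=4.992923; start (x,ẋ)=(0.017642, 0.469902) → end (x,ẋ)=(-0.246005, -1.545782)

x = -0.2460, ẋ = -1.5458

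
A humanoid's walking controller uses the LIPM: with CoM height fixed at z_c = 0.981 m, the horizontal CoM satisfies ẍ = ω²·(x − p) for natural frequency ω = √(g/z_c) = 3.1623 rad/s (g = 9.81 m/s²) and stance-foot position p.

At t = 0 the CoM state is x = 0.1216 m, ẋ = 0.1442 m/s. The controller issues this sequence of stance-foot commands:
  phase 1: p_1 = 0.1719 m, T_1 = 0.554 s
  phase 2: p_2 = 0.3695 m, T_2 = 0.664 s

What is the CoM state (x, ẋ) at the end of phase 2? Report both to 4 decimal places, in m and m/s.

phase 1: p=0.1719, T=0.554, ωT=1.751914, cosh=2.969535, sinh=2.796094; start (x,ẋ)=(0.121600, 0.144200) → end (x,ẋ)=(0.150033, -0.016550)
phase 2: p=0.3695, T=0.664, ωT=2.099767, cosh=4.143377, sinh=4.020892; start (x,ẋ)=(0.150033, -0.016550) → end (x,ẋ)=(-0.560876, -2.859148)

x = -0.5609, ẋ = -2.8591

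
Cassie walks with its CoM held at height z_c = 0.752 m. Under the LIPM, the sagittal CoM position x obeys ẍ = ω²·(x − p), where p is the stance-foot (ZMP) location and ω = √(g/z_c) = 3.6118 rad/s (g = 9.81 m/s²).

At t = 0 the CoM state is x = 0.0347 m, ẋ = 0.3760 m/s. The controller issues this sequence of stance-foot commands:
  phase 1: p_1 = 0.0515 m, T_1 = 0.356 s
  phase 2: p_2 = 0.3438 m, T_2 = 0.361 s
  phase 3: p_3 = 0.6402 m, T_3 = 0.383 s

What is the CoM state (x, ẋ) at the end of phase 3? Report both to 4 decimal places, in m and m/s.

x = 0.1737, ẋ = -1.3364

phase 1: p=0.0515, T=0.356, ωT=1.285801, cosh=1.946996, sinh=1.670567; start (x,ẋ)=(0.034700, 0.376000) → end (x,ẋ)=(0.192702, 0.630704)
phase 2: p=0.3438, T=0.361, ωT=1.303860, cosh=1.977484, sinh=1.706002; start (x,ẋ)=(0.192702, 0.630704) → end (x,ẋ)=(0.342913, 0.316179)
phase 3: p=0.6402, T=0.383, ωT=1.383319, cosh=2.119431, sinh=1.868686; start (x,ẋ)=(0.342913, 0.316179) → end (x,ẋ)=(0.173707, -1.336364)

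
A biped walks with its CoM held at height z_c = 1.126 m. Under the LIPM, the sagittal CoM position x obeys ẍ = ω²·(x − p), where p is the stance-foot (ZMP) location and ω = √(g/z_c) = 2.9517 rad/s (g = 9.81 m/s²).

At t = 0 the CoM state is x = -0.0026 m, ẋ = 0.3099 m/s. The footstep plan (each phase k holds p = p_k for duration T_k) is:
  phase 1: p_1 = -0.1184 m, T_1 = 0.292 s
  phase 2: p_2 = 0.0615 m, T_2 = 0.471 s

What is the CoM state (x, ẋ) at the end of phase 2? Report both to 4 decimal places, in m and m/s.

x = 0.7281, ẋ = 2.0965

phase 1: p=-0.1184, T=0.292, ωT=0.861896, cosh=1.395003, sinh=0.972643; start (x,ẋ)=(-0.002600, 0.309900) → end (x,ẋ)=(0.145260, 0.764768)
phase 2: p=0.0615, T=0.471, ωT=1.390251, cosh=2.132435, sinh=1.883422; start (x,ẋ)=(0.145260, 0.764768) → end (x,ẋ)=(0.728095, 2.096461)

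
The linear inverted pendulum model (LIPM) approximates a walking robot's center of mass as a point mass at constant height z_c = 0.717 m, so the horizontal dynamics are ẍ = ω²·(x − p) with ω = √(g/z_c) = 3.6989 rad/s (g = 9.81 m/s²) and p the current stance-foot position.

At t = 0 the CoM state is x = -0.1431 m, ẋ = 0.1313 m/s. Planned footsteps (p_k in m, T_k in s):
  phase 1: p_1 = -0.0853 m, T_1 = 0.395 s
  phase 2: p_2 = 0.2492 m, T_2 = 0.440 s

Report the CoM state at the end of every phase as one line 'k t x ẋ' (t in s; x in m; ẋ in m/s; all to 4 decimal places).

1 0.3950 -0.1442 -0.1378
2 0.8350 -0.8820 -3.9255

phase 1: p=-0.0853, T=0.395, ωT=1.461066, cosh=2.271269, sinh=2.039281; start (x,ẋ)=(-0.143100, 0.131300) → end (x,ẋ)=(-0.144191, -0.137773)
phase 2: p=0.2492, T=0.440, ωT=1.627516, cosh=2.643815, sinh=2.447398; start (x,ẋ)=(-0.144191, -0.137773) → end (x,ẋ)=(-0.882011, -3.925489)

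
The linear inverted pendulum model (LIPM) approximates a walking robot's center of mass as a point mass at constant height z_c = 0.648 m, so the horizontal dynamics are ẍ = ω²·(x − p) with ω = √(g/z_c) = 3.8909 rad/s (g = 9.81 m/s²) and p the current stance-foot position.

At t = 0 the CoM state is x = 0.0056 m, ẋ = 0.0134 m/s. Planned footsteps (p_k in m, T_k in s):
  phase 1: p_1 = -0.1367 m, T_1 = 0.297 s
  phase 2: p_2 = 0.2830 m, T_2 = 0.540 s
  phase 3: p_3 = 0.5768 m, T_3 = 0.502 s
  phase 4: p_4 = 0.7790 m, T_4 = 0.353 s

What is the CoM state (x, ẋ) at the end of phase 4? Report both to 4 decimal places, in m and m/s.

phase 1: p=-0.1367, T=0.297, ωT=1.155597, cosh=1.745395, sinh=1.430525; start (x,ẋ)=(0.005600, 0.013400) → end (x,ẋ)=(0.116596, 0.815434)
phase 2: p=0.2830, T=0.540, ωT=2.101086, cosh=4.148683, sinh=4.026360; start (x,ẋ)=(0.116596, 0.815434) → end (x,ẋ)=(0.436467, 0.776071)
phase 3: p=0.5768, T=0.502, ωT=1.953232, cosh=3.596627, sinh=3.454812; start (x,ẋ)=(0.436467, 0.776071) → end (x,ẋ)=(0.761165, 0.904839)
phase 4: p=0.7790, T=0.353, ωT=1.373488, cosh=2.101161, sinh=1.847939; start (x,ẋ)=(0.761165, 0.904839) → end (x,ẋ)=(1.171269, 1.772976)

x = 1.1713, ẋ = 1.7730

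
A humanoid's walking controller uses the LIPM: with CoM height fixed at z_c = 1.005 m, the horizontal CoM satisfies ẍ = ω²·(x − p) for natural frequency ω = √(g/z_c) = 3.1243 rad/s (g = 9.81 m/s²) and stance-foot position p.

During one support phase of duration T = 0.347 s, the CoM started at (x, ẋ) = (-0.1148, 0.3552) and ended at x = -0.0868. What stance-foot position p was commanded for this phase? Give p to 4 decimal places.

ωT = 3.1243·0.347 = 1.084132; cosh(ωT) = 1.647534, sinh(ωT) = 1.309339
x(T) = p + (x₀−p)·cosh(ωT) + (ẋ₀/ω)·sinh(ωT) ⇒ p·(1 − cosh) = x(T) − x₀·cosh − (ẋ₀/ω)·sinh
numerator   = -0.0868 − (-0.1148)·1.647534 − (0.3552/3.1243)·1.309339 = -0.046521
denominator = 1 − 1.647534 = -0.647534
p = -0.046521 / -0.647534 = 0.0718

p = 0.0718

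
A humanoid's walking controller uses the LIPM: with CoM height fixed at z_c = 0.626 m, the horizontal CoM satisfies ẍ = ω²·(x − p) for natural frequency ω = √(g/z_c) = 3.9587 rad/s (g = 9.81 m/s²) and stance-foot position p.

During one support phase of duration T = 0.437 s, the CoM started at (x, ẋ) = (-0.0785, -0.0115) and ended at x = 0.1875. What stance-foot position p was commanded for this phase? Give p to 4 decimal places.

p = -0.2220

ωT = 3.9587·0.437 = 1.729952; cosh(ωT) = 2.908838, sinh(ωT) = 2.731545
x(T) = p + (x₀−p)·cosh(ωT) + (ẋ₀/ω)·sinh(ωT) ⇒ p·(1 − cosh) = x(T) − x₀·cosh − (ẋ₀/ω)·sinh
numerator   = 0.1875 − (-0.0785)·2.908838 − (-0.0115/3.9587)·2.731545 = 0.423779
denominator = 1 − 2.908838 = -1.908838
p = 0.423779 / -1.908838 = -0.2220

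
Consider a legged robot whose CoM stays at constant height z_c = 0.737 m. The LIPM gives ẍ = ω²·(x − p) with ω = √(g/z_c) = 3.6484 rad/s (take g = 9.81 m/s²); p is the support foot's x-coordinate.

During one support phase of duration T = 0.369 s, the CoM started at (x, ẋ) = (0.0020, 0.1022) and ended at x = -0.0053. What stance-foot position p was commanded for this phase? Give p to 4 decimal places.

ωT = 3.6484·0.369 = 1.346260; cosh(ωT) = 2.051618, sinh(ωT) = 1.791406
x(T) = p + (x₀−p)·cosh(ωT) + (ẋ₀/ω)·sinh(ωT) ⇒ p·(1 − cosh) = x(T) − x₀·cosh − (ẋ₀/ω)·sinh
numerator   = -0.0053 − (0.0020)·2.051618 − (0.1022/3.6484)·1.791406 = -0.059585
denominator = 1 − 2.051618 = -1.051618
p = -0.059585 / -1.051618 = 0.0567

p = 0.0567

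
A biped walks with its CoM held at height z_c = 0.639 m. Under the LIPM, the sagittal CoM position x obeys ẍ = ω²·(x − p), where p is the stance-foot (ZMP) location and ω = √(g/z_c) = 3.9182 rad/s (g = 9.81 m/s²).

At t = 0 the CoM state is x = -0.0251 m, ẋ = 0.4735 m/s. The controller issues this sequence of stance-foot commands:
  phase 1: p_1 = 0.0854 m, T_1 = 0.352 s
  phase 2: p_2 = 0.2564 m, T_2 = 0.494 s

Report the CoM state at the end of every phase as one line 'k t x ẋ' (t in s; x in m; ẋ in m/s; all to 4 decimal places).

1 0.3520 0.0768 0.1946
2 0.8460 -0.2102 -1.6984

phase 1: p=0.0854, T=0.352, ωT=1.379206, cosh=2.111763, sinh=1.859985; start (x,ẋ)=(-0.025100, 0.473500) → end (x,ẋ)=(0.076822, 0.194619)
phase 2: p=0.2564, T=0.494, ωT=1.935591, cosh=3.536237, sinh=3.391899; start (x,ẋ)=(0.076822, 0.194619) → end (x,ẋ)=(-0.210152, -1.698392)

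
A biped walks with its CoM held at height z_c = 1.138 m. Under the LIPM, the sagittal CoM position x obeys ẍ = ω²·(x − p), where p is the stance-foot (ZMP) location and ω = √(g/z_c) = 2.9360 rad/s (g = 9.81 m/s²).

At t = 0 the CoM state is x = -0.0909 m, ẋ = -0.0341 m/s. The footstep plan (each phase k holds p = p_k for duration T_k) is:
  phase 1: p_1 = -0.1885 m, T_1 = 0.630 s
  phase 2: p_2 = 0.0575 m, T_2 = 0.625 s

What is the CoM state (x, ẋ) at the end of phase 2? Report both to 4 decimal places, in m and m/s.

phase 1: p=-0.1885, T=0.630, ωT=1.849680, cosh=3.257536, sinh=3.100249; start (x,ẋ)=(-0.090900, -0.034100) → end (x,ẋ)=(0.093428, 0.777305)
phase 2: p=0.0575, T=0.625, ωT=1.835000, cosh=3.212374, sinh=3.052760; start (x,ẋ)=(0.093428, 0.777305) → end (x,ẋ)=(0.981131, 2.819014)

x = 0.9811, ẋ = 2.8190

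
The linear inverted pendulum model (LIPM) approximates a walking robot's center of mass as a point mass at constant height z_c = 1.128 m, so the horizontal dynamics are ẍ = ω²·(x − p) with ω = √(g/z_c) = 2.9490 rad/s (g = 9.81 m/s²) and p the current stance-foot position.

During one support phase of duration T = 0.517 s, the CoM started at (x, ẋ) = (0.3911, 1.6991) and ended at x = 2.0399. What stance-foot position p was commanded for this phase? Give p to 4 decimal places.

ωT = 2.9490·0.517 = 1.524633; cosh(ωT) = 2.405579, sinh(ωT) = 2.187878
x(T) = p + (x₀−p)·cosh(ωT) + (ẋ₀/ω)·sinh(ωT) ⇒ p·(1 − cosh) = x(T) − x₀·cosh − (ẋ₀/ω)·sinh
numerator   = 2.0399 − (0.3911)·2.405579 − (1.6991/2.9490)·2.187878 = -0.161493
denominator = 1 − 2.405579 = -1.405579
p = -0.161493 / -1.405579 = 0.1149

p = 0.1149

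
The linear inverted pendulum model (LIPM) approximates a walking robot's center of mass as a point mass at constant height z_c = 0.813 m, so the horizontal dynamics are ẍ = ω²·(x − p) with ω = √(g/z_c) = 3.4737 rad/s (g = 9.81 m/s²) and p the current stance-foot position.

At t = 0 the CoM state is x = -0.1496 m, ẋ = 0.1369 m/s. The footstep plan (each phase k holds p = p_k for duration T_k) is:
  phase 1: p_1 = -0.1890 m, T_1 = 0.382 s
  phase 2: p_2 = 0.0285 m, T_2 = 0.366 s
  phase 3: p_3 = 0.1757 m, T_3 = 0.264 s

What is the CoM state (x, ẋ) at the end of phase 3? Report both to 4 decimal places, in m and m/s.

x = 0.3049, ẋ = 0.7379

phase 1: p=-0.1890, T=0.382, ωT=1.326953, cosh=2.017413, sinh=1.752129; start (x,ẋ)=(-0.149600, 0.136900) → end (x,ẋ)=(-0.040462, 0.515987)
phase 2: p=0.0285, T=0.366, ωT=1.271374, cosh=1.923098, sinh=1.642652; start (x,ẋ)=(-0.040462, 0.515987) → end (x,ẋ)=(0.139881, 0.598792)
phase 3: p=0.1757, T=0.264, ωT=0.917057, cosh=1.450805, sinh=1.051111; start (x,ẋ)=(0.139881, 0.598792) → end (x,ẋ)=(0.304922, 0.737945)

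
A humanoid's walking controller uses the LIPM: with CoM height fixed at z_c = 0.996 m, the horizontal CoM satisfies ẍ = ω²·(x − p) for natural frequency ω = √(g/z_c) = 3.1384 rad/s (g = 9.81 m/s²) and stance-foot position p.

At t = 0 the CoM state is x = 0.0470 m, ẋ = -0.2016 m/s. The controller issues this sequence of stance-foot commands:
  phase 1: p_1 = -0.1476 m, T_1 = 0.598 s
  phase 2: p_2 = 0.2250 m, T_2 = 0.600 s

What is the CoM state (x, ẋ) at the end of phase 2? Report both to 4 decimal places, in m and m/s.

phase 1: p=-0.1476, T=0.598, ωT=1.876763, cosh=3.342706, sinh=3.189621; start (x,ẋ)=(0.047000, -0.201600) → end (x,ẋ)=(0.298000, 1.274116)
phase 2: p=0.2250, T=0.600, ωT=1.883040, cosh=3.362792, sinh=3.210665; start (x,ẋ)=(0.298000, 1.274116) → end (x,ẋ)=(1.773939, 5.020165)

x = 1.7739, ẋ = 5.0202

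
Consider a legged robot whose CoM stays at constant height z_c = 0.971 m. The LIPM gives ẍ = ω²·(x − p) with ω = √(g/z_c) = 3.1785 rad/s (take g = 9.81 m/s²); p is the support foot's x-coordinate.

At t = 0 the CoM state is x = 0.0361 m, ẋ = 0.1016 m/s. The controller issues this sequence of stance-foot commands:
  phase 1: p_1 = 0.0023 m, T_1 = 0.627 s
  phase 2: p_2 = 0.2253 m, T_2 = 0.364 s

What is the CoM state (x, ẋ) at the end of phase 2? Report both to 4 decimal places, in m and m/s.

x = 0.6029, ẋ = 1.4230

phase 1: p=0.0023, T=0.627, ωT=1.992920, cosh=3.736610, sinh=3.600313; start (x,ẋ)=(0.036100, 0.101600) → end (x,ẋ)=(0.243681, 0.766433)
phase 2: p=0.2253, T=0.364, ωT=1.156974, cosh=1.747366, sinh=1.432929; start (x,ẋ)=(0.243681, 0.766433) → end (x,ẋ)=(0.602940, 1.422954)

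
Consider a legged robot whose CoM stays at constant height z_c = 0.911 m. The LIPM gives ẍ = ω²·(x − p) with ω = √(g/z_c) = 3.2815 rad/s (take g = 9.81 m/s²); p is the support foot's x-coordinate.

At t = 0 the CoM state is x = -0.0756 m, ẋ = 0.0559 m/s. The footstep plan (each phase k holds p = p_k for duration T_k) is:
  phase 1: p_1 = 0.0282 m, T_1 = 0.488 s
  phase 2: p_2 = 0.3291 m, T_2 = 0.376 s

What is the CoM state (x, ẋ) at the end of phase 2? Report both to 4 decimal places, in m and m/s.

phase 1: p=0.0282, T=0.488, ωT=1.601372, cosh=2.580726, sinh=2.379106; start (x,ẋ)=(-0.075600, 0.055900) → end (x,ẋ)=(-0.199152, -0.666108)
phase 2: p=0.3291, T=0.376, ωT=1.233844, cosh=1.862789, sinh=1.571617; start (x,ẋ)=(-0.199152, -0.666108) → end (x,ẋ)=(-0.973942, -3.965150)

x = -0.9739, ẋ = -3.9652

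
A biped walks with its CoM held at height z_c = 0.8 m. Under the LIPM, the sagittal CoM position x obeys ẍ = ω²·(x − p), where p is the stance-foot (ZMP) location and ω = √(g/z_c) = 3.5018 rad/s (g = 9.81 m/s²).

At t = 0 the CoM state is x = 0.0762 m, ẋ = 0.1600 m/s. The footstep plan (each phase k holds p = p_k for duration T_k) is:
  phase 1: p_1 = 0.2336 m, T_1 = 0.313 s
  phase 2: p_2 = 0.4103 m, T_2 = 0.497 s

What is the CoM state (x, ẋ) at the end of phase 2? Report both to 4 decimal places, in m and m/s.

x = -1.0673, ẋ = -5.0241

phase 1: p=0.2336, T=0.313, ωT=1.096063, cosh=1.663274, sinh=1.329090; start (x,ẋ)=(0.076200, 0.160000) → end (x,ẋ)=(0.032528, -0.466448)
phase 2: p=0.4103, T=0.497, ωT=1.740395, cosh=2.937522, sinh=2.762070; start (x,ẋ)=(0.032528, -0.466448) → end (x,ẋ)=(-1.067328, -5.024096)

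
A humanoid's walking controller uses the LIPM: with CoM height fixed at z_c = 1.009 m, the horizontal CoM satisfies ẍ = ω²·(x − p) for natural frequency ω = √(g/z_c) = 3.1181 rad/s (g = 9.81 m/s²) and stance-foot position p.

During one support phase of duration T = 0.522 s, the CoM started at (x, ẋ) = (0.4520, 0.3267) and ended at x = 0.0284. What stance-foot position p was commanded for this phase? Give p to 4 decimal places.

ωT = 3.1181·0.522 = 1.627648; cosh(ωT) = 2.644138, sinh(ωT) = 2.447747
x(T) = p + (x₀−p)·cosh(ωT) + (ẋ₀/ω)·sinh(ωT) ⇒ p·(1 − cosh) = x(T) − x₀·cosh − (ẋ₀/ω)·sinh
numerator   = 0.0284 − (0.4520)·2.644138 − (0.3267/3.1181)·2.447747 = -1.423214
denominator = 1 − 2.644138 = -1.644138
p = -1.423214 / -1.644138 = 0.8656

p = 0.8656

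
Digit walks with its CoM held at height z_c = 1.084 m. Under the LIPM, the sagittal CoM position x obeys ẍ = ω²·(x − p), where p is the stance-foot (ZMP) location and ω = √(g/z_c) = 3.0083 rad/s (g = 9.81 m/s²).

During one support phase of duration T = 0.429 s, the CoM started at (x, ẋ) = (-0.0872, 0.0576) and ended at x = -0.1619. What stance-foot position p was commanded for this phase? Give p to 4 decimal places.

ωT = 3.0083·0.429 = 1.290561; cosh(ωT) = 1.954970, sinh(ωT) = 1.679854
x(T) = p + (x₀−p)·cosh(ωT) + (ẋ₀/ω)·sinh(ωT) ⇒ p·(1 − cosh) = x(T) − x₀·cosh − (ẋ₀/ω)·sinh
numerator   = -0.1619 − (-0.0872)·1.954970 − (0.0576/3.0083)·1.679854 = -0.023591
denominator = 1 − 1.954970 = -0.954970
p = -0.023591 / -0.954970 = 0.0247

p = 0.0247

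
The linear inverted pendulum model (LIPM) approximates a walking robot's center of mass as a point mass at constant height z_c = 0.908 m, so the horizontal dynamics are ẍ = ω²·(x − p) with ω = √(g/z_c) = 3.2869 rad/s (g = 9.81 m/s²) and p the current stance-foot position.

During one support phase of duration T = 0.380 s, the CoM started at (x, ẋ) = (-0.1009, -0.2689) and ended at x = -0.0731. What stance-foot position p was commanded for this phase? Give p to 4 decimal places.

ωT = 3.2869·0.380 = 1.249022; cosh(ωT) = 1.886858, sinh(ωT) = 1.600073
x(T) = p + (x₀−p)·cosh(ωT) + (ẋ₀/ω)·sinh(ωT) ⇒ p·(1 − cosh) = x(T) − x₀·cosh − (ẋ₀/ω)·sinh
numerator   = -0.0731 − (-0.1009)·1.886858 − (-0.2689/3.2869)·1.600073 = 0.248185
denominator = 1 − 1.886858 = -0.886858
p = 0.248185 / -0.886858 = -0.2798

p = -0.2798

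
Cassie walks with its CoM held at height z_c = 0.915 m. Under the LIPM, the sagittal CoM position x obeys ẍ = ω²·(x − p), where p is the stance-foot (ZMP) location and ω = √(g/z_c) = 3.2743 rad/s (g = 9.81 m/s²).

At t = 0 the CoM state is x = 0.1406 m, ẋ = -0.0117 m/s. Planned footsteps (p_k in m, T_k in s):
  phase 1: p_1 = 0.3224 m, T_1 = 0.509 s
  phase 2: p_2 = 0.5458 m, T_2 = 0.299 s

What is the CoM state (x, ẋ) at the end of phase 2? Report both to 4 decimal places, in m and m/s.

x = -1.1060, ẋ = -5.0922

phase 1: p=0.3224, T=0.509, ωT=1.666619, cosh=2.741560, sinh=2.552676; start (x,ẋ)=(0.140600, -0.011700) → end (x,ẋ)=(-0.185137, -1.551602)
phase 2: p=0.5458, T=0.299, ωT=0.979016, cosh=1.518758, sinh=1.143077; start (x,ẋ)=(-0.185137, -1.551602) → end (x,ẋ)=(-1.105990, -5.092242)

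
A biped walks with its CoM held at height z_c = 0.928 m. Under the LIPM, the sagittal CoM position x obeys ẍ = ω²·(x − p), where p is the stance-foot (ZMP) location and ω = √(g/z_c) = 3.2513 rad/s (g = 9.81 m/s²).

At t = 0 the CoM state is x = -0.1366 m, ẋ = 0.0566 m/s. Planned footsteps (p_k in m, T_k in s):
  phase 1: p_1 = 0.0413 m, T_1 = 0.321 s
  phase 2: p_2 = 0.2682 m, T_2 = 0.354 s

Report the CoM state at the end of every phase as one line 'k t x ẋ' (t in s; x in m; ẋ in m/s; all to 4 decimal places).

1 0.3210 -0.2210 -0.6291
2 0.6750 -0.8575 -3.3560

phase 1: p=0.0413, T=0.321, ωT=1.043667, cosh=1.595886, sinh=1.243725; start (x,ẋ)=(-0.136600, 0.056600) → end (x,ẋ)=(-0.220957, -0.629051)
phase 2: p=0.2682, T=0.354, ωT=1.150960, cosh=1.738780, sinh=1.422447; start (x,ẋ)=(-0.220957, -0.629051) → end (x,ẋ)=(-0.857547, -3.356036)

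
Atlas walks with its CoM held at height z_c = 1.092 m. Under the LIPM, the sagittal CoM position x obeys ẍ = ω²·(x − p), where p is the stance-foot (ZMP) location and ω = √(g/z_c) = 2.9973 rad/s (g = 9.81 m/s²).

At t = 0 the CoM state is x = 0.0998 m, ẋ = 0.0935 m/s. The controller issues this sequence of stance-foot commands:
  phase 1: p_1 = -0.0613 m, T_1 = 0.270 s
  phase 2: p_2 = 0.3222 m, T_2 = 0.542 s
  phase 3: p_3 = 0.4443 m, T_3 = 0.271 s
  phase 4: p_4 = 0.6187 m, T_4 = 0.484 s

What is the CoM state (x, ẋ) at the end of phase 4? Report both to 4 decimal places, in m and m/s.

x = 0.8116, ẋ = 0.7588

phase 1: p=-0.0613, T=0.270, ωT=0.809271, cosh=1.345726, sinh=0.900544; start (x,ẋ)=(0.099800, 0.093500) → end (x,ẋ)=(0.183589, 0.560666)
phase 2: p=0.3222, T=0.542, ωT=1.624537, cosh=2.636535, sinh=2.439532; start (x,ẋ)=(0.183589, 0.560666) → end (x,ẋ)=(0.413078, 0.464690)
phase 3: p=0.4443, T=0.271, ωT=0.812268, cosh=1.348431, sinh=0.904581; start (x,ẋ)=(0.413078, 0.464690) → end (x,ẋ)=(0.542443, 0.541951)
phase 4: p=0.6187, T=0.484, ωT=1.450693, cosh=2.250239, sinh=2.015831; start (x,ẋ)=(0.542443, 0.541951) → end (x,ẋ)=(0.811591, 0.758768)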